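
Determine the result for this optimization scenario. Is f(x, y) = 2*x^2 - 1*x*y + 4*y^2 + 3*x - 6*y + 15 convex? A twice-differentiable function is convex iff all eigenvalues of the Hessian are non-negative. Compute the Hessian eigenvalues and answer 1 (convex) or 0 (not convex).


The Hessian of f(x,y) = 2*x^2 - 1*x*y + 4*y^2 + 3*x - 6*y + 15 is:
H = [[4, -1], [-1, 8]]
Trace = 4 + 8 = 12
Determinant = 4*8 - (-1)^2 = 31
Discriminant = (12)^2 - 4*31 = 20.0
Eigenvalues: lambda_1 = 3.7639, lambda_2 = 8.2361
The function is convex.

1


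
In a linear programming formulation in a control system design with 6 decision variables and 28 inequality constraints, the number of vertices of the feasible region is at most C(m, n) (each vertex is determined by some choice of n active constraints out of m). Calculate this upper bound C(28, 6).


Each vertex corresponds to some choice of n active constraints out of m, so the number of vertices is at most C(m, n) = m! / (n!(m-n)!).
m = 28, n = 6
Numerator: 28 * 27 * 26 * 25 * 24 * 23
Denominator: 6! = 720
C(28, 6) = 376740


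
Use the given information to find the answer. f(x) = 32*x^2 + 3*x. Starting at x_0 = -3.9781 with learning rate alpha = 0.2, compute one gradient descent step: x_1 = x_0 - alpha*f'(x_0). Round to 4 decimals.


We compute the gradient at x_0 and apply the update.
f'(x) = 64*x + 3
f'(-3.9781) = 64*-3.9781 + 3 = -251.5984
x_1 = -3.9781 - 0.2*-251.5984 = 46.3416


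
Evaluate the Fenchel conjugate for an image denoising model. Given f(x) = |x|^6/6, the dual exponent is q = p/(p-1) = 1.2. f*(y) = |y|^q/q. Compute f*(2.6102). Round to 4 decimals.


The conjugate exponent q satisfies 1/p + 1/q = 1.
p = 6, so q = 6/(6 - 1) = 1.2
|y|^q = 2.6102^1.2 = 3.1623
f*(2.6102) = 3.1623 / 1.2 = 2.6353


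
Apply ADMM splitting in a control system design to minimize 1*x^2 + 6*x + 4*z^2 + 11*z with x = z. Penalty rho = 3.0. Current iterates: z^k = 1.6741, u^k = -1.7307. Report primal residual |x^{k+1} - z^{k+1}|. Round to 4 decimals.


ADMM iteration with rho = 3.0, z^k = 1.6741, u^k = -1.7307
Step 1: x-update.
Minimize 1*x^2 + 6*x + (3.0/2)*(x - 1.6741 - 1.7307)^2
FOC: (2*1 + 3.0)*x = -6 + 3.0*(1.6741 + 1.7307)
x^{k+1} = 0.8429
Step 2: z-update.
Minimize 4*z^2 + 11*z + (3.0/2)*(0.8429 - z - 1.7307)^2
FOC: (2*4 + 3.0)*z = -11 + 3.0*(0.8429 - 1.7307)
z^{k+1} = -1.2421
Step 3: u-update.
u^{k+1} = -1.7307 + 0.8429 + 1.2421 = 0.3543
Step 4: Primal residual = |0.8429 + 1.2421| = 2.085


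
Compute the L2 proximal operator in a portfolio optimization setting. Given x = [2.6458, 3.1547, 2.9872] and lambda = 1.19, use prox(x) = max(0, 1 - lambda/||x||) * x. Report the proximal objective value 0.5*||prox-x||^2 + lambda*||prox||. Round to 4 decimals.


Step 1: Compute ||x||.
||x|| = 5.0868
Step 2: Compute scaling factor.
scale = max(0, 1 - 1.19/5.0868) = 0.7661
Step 3: prox(x) = [2.0268, 2.4167, 2.2884]
||prox(x)|| = 3.8968
Step 4: Proximal objective.
0.5*||prox-x||^2 = 0.7081
lambda*||prox|| = 4.6372
Total = 5.3453


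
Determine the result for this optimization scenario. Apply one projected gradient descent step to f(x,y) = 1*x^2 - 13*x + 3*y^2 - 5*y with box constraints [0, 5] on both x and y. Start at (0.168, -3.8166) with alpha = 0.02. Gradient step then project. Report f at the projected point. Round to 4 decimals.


Step 1: Compute gradient at (0.168, -3.8166).
grad_x = 2*1*0.168 - 13 = -12.664
grad_y = 2*3*-3.8166 - 5 = -27.8996
Step 2: Gradient step.
x_raw = 0.168 - 0.02*-12.664 = 0.4213
y_raw = -3.8166 - 0.02*-27.8996 = -3.2586
Step 3: Project onto [0, 5].
x_proj = clip(0.4213) = 0.4213
y_proj = clip(-3.2586) = 0.0
Step 4: Evaluate f.
f(0.4213, 0.0) = -5.2992


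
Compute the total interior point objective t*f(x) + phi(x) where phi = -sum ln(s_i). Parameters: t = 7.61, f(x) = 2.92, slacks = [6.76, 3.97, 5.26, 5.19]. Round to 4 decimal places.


Step 1: Compute log-barrier.
ln values: [1.911, 1.3788, 1.6601, 1.6467]
phi = -(1.911 + 1.3788 + 1.6601 + 1.6467) = -6.5967
Step 2: Compute augmented objective.
t*f(x) = 7.61*2.92 = 22.2212
Total = 22.2212 - 6.5967 = 15.6245


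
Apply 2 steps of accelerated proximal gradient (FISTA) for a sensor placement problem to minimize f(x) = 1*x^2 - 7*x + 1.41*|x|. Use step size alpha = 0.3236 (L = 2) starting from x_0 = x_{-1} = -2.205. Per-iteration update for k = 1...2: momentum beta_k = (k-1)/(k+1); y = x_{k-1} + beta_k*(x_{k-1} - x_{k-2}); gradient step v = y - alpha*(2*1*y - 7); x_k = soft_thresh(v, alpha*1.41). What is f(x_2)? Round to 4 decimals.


FISTA on f(x) = 1*x^2 - 7*x + 1.41*|x|
L = 2, alpha = 0.3236
Iteration 1: beta = 0.0, y = -2.205 + 0.0*(-2.205 + 2.205) = -2.205
  grad(y) = -11.41, v = y - alpha*grad = 1.4873
  prox(v) = soft_thresh(1.4873, 0.4563) = 1.031
Iteration 2: beta = 0.3333, y = 1.031 + 0.3333*(1.031 + 2.205) = 2.1097
  grad(y) = -2.7807, v = y - alpha*grad = 3.0095
  prox(v) = soft_thresh(3.0095, 0.4563) = 2.5532
f(x_2) = 1*2.5532^2 - 7*2.5532 + 1.41*|2.5532| = -7.7536


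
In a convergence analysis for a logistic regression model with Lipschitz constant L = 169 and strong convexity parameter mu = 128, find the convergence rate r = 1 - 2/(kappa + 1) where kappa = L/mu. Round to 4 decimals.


Step 1: Compute the condition number.
kappa = L/mu = 169/128 = 1.3203
Step 2: Compute the convergence rate.
r = 1 - 2/(kappa + 1) = 1 - 2*mu/(L + mu) = (L - mu)/(L + mu) = 41/297 = 0.138


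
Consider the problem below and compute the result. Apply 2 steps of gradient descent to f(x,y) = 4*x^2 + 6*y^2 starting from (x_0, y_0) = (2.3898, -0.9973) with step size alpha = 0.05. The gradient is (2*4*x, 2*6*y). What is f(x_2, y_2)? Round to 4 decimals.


Gradient descent on f(x,y) = 4*x^2 + 6*y^2.
Starting point: (2.3898, -0.9973), alpha = 0.05
Step 1: grad_x = 2*4*2.3898 = 19.1184, grad_y = 2*6*-0.9973 = -11.9676
  x_1 = 2.3898 - 0.05*19.1184 = 1.4339
  y_1 = -0.9973 - 0.05*-11.9676 = -0.3989
Step 2: grad_x = 2*4*1.4339 = 11.471, grad_y = 2*6*-0.3989 = -4.787
  x_2 = 1.4339 - 0.05*11.471 = 0.8603
  y_2 = -0.3989 - 0.05*-4.787 = -0.1596
f(0.8603, -0.1596) = 4*0.8603^2 + 6*(-0.1596)^2 = 3.1134


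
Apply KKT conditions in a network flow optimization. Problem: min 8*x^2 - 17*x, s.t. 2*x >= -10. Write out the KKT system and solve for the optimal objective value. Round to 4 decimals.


Step 1: Try lambda = 0 (constraint inactive).
Stationarity: 2*8*x - 17 = 0
x* = 17/(2*8) = 1.0625
Check constraint: 2*1.0625 = 2.125 >= -10 -- satisfied.
Step 2: Compute optimal value.
f(x*) = 8*1.0625^2 - 17*1.0625 = -9.0313


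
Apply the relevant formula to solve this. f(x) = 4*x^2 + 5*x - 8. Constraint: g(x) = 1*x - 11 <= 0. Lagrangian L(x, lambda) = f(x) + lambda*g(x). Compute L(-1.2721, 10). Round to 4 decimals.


Step 1: Evaluate f(x).
f(-1.2721) = 4*(-1.2721)^2 + 5*(-1.2721) - 8 = -7.8875
Step 2: Evaluate g(x).
g(-1.2721) = 1*-1.2721 - 11 = -12.2721
Step 3: Compute Lagrangian.
L = -7.8875 + 10*-12.2721 = -130.6085


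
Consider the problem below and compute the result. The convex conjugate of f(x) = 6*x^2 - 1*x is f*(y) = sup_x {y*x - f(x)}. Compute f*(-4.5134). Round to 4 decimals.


f*(y) = sup_x {y*x - a*x^2 - b*x} = sup_x {(y-b)*x - a*x^2}
FOC: (y - b) - 2a*x = 0 => x* = (y - b)/(2a)
x* = (-4.5134 + 1)/(2*6) = -0.2928
f*(-4.5134) = (y-b)^2/(4a) = (-4.5134 + 1)^2/(4*6)
= 12.344/24 = 0.5143


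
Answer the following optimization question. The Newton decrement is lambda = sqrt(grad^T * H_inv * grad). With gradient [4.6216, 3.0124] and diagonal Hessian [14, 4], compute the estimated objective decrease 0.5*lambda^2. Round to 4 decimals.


Step 1: H is diagonal, so H^(-1) * g = [0.3301, 0.7531].
Step 2: g^T H^(-1) g = sum_i g_i^2 / H_ii
  = (4.6216)^2/14 + (3.0124)^2/4
  = 1.5257 + 2.2686 = 3.7943
Step 3: Objective decrease = 0.5 * g^T H^(-1) g = 1.8971


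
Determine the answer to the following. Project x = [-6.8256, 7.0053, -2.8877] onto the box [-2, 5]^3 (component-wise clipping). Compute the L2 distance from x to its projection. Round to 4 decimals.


Project each component onto [-2, 5].
clip(-6.8256) = -2.0, clip(7.0053) = 5.0, clip(-2.8877) = -2.0
Projection = [-2.0, 5.0, -2.0]
Squared diffs: [23.2864, 4.0212, 0.788]
Distance = sqrt(28.0956) = 5.3005


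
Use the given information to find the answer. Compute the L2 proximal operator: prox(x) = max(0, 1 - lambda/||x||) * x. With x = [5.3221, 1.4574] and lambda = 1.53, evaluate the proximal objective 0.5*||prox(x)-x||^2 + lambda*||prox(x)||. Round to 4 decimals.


Step 1: Compute ||x||.
||x|| = 5.518
Step 2: Compute scaling factor.
scale = max(0, 1 - 1.53/5.518) = 0.7227
Step 3: prox(x) = [3.8464, 1.0533]
||prox(x)|| = 3.988
Step 4: Proximal objective.
0.5*||prox-x||^2 = 1.1705
lambda*||prox|| = 6.1016
Total = 7.2722


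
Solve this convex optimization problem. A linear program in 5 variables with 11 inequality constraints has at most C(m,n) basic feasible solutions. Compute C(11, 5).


Each vertex corresponds to some choice of n active constraints out of m, so the number of vertices is at most C(m, n) = m! / (n!(m-n)!).
m = 11, n = 5
Numerator: 11 * 10 * 9 * 8 * 7
Denominator: 5! = 120
C(11, 5) = 462


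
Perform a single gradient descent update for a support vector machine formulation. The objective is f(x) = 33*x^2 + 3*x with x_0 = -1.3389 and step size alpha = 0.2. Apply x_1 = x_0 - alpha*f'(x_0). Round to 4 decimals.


We compute the gradient at x_0 and apply the update.
f'(x) = 66*x + 3
f'(-1.3389) = 66*-1.3389 + 3 = -85.3674
x_1 = -1.3389 - 0.2*-85.3674 = 15.7346


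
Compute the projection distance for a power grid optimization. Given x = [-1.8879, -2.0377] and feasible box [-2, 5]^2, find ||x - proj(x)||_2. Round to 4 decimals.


Project each component onto [-2, 5].
clip(-1.8879) = -1.8879, clip(-2.0377) = -2.0
Projection = [-1.8879, -2.0]
Squared diffs: [0.0, 0.0014]
Distance = sqrt(0.0014) = 0.0377


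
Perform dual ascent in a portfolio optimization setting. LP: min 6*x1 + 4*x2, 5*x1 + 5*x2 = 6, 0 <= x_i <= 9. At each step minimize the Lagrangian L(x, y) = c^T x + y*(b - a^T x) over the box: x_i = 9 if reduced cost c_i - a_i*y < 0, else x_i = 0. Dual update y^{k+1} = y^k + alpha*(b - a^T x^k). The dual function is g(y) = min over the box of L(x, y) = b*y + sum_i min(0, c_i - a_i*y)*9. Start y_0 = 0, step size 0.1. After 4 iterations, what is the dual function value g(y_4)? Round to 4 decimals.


Dual ascent for LP: min 6*x1 + 4*x2, 5*x1 + 5*x2 = 6, 0 <= x_i <= 9
Step 1: y^k = 0.0, reduced costs: (6.0, 4.0)
  x^k = (0.0, 0.0), subgradient = b - a^T x = 6.0
  y^{k+1} = 0.0 + 0.1*6.0 = 0.6
Step 2: y^k = 0.6, reduced costs: (3.0, 1.0)
  x^k = (0.0, 0.0), subgradient = b - a^T x = 6.0
  y^{k+1} = 0.6 + 0.1*6.0 = 1.2
Step 3: y^k = 1.2, reduced costs: (0.0, -2.0)
  x^k = (0.0, 9.0), subgradient = b - a^T x = -39.0
  y^{k+1} = 1.2 + 0.1*-39.0 = -2.7
Step 4: y^k = -2.7, reduced costs: (19.5, 17.5)
  x^k = (0.0, 0.0), subgradient = b - a^T x = 6.0
  y^{k+1} = -2.7 + 0.1*6.0 = -2.1
Dual objective at y_4 = -2.1: reduced costs (16.5, 14.5), box minimizer x = (0.0, 0.0)
g(y_4) = b*y + (c1 - a1*y)*x1 + (c2 - a2*y)*x2 = 6*(-2.1) + 16.5*0.0 + 14.5*0.0 = -12.6 + 0.0 + 0.0 = -12.6


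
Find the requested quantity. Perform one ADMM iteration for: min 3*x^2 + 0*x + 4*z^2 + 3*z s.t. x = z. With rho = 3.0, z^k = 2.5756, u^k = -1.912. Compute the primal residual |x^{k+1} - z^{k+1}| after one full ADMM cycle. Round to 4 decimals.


ADMM iteration with rho = 3.0, z^k = 2.5756, u^k = -1.912
Step 1: x-update.
Minimize 3*x^2 + 0*x + (3.0/2)*(x - 2.5756 - 1.912)^2
FOC: (2*3 + 3.0)*x = 0 + 3.0*(2.5756 + 1.912)
x^{k+1} = 1.4959
Step 2: z-update.
Minimize 4*z^2 + 3*z + (3.0/2)*(1.4959 - z - 1.912)^2
FOC: (2*4 + 3.0)*z = -3 + 3.0*(1.4959 - 1.912)
z^{k+1} = -0.3862
Step 3: u-update.
u^{k+1} = -1.912 + 1.4959 + 0.3862 = -0.0299
Step 4: Primal residual = |1.4959 + 0.3862| = 1.8821


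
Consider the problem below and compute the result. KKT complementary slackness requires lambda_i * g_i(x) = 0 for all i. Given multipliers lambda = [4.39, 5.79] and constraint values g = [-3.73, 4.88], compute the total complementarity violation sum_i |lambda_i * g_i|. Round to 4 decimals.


KKT complementary slackness check:
lambda_1 * g_1 = 4.39 * -3.73 = -16.3747
lambda_2 * g_2 = 5.79 * 4.88 = 28.2552
Total violation = 16.3747 + 28.2552 = 44.6299


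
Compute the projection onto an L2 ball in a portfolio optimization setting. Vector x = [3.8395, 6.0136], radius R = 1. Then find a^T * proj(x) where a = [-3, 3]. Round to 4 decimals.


Step 1: Compute ||x|| (intermediates to 6 decimals).
||x|| = sqrt(3.8395^2 + 6.0136^2) = 7.134784
Step 2: Project.
Since ||x|| > R, scale = R/||x|| = 1/7.134784 = 0.140158, proj(x) = scale * x
proj(x) = [0.538137, 0.842854]
Step 3: Dot product.
a^T * proj(x) = -3*0.538137 + 3*0.842854 = 0.9142


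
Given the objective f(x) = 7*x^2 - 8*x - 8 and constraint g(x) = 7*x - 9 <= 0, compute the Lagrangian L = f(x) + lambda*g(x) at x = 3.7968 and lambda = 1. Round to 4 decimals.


Step 1: Evaluate f(x).
f(3.7968) = 7*3.7968^2 - 8*3.7968 - 8 = 62.5354
Step 2: Evaluate g(x).
g(3.7968) = 7*3.7968 - 9 = 17.5776
Step 3: Compute Lagrangian.
L = 62.5354 + 1*17.5776 = 80.113


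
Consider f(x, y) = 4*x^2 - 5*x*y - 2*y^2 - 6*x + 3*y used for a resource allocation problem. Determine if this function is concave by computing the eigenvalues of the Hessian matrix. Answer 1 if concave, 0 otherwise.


The Hessian of f(x,y) = 4*x^2 - 5*x*y - 2*y^2 - 6*x + 3*y is:
H = [[8, -5], [-5, -4]]
Trace = 8 - 4 = 4
Determinant = 8*-4 - (-5)^2 = -57
Discriminant = (4)^2 - 4*-57 = 244.0
Eigenvalues: lambda_1 = -5.8102, lambda_2 = 9.8102
The function is not concave.

0


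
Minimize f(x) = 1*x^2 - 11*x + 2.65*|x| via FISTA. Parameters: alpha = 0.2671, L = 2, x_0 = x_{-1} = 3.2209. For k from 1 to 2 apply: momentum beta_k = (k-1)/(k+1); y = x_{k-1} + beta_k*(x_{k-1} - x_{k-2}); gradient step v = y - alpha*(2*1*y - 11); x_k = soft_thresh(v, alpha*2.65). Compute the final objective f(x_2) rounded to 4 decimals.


FISTA on f(x) = 1*x^2 - 11*x + 2.65*|x|
L = 2, alpha = 0.2671
Iteration 1: beta = 0.0, y = 3.2209 + 0.0*(3.2209 - 3.2209) = 3.2209
  grad(y) = -4.5582, v = y - alpha*grad = 4.4384
  prox(v) = soft_thresh(4.4384, 0.7078) = 3.7306
Iteration 2: beta = 0.3333, y = 3.7306 + 0.3333*(3.7306 - 3.2209) = 3.9005
  grad(y) = -3.1991, v = y - alpha*grad = 4.7549
  prox(v) = soft_thresh(4.7549, 0.7078) = 4.0471
f(x_2) = 1*4.0471^2 - 11*4.0471 + 2.65*|4.0471| = -17.4143


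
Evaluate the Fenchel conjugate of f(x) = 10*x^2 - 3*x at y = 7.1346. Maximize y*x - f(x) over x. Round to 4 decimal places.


f*(y) = sup_x {y*x - a*x^2 - b*x} = sup_x {(y-b)*x - a*x^2}
FOC: (y - b) - 2a*x = 0 => x* = (y - b)/(2a)
x* = (7.1346 + 3)/(2*10) = 0.5067
f*(7.1346) = (y-b)^2/(4a) = (7.1346 + 3)^2/(4*10)
= 102.7101/40 = 2.5678


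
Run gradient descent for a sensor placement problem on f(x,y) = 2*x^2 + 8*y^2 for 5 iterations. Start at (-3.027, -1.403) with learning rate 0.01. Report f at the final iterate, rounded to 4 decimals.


Gradient descent on f(x,y) = 2*x^2 + 8*y^2.
Starting point: (-3.027, -1.403), alpha = 0.01
Step 1: grad_x = 2*2*-3.027 = -12.108, grad_y = 2*8*-1.403 = -22.448
  x_1 = -3.027 - 0.01*-12.108 = -2.9059
  y_1 = -1.403 - 0.01*-22.448 = -1.1785
Step 2: grad_x = 2*2*-2.9059 = -11.6237, grad_y = 2*8*-1.1785 = -18.8563
  x_2 = -2.9059 - 0.01*-11.6237 = -2.7897
  y_2 = -1.1785 - 0.01*-18.8563 = -0.99
Step 3: grad_x = 2*2*-2.7897 = -11.1587, grad_y = 2*8*-0.99 = -15.8393
  x_3 = -2.7897 - 0.01*-11.1587 = -2.6781
  y_3 = -0.99 - 0.01*-15.8393 = -0.8316
Step 4: grad_x = 2*2*-2.6781 = -10.7124, grad_y = 2*8*-0.8316 = -13.305
  x_4 = -2.6781 - 0.01*-10.7124 = -2.571
  y_4 = -0.8316 - 0.01*-13.305 = -0.6985
Step 5: grad_x = 2*2*-2.571 = -10.2839, grad_y = 2*8*-0.6985 = -11.1762
  x_5 = -2.571 - 0.01*-10.2839 = -2.4681
  y_5 = -0.6985 - 0.01*-11.1762 = -0.5868
f(-2.4681, -0.5868) = 2*(-2.4681)^2 + 8*(-0.5868)^2 = 14.9376


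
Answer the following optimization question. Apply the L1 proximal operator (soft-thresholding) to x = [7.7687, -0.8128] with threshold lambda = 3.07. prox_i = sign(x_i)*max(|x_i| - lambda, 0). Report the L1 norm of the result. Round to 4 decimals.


Soft-thresholding with lambda = 3.07:
prox(7.7687) = sign(7.7687)*max(|7.7687| - 3.07, 0) = 4.6987
prox(-0.8128) = sign(-0.8128)*max(|-0.8128| - 3.07, 0) = 0.0
prox(x) = [4.6987, 0.0]
||prox(x)||_1 = 4.6987 + 0.0 = 4.6987


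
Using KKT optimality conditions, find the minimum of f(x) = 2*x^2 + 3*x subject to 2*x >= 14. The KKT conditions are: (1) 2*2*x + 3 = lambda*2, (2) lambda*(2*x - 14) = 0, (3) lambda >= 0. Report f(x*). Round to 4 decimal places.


Step 1: Try lambda = 0 (constraint inactive).
x_unc = -3/(2*2) = -0.75
Check: 2*-0.75 = -1.5 < 14 -- violated!
Step 2: Constraint must be active: 2*x = 14
x* = 14/2 = 7.0
lambda = (2*2*7.0 + 3)/2 = 15.5
Step 3: Compute optimal value.
f(x*) = 2*7.0^2 + 3*7.0 = 119.0


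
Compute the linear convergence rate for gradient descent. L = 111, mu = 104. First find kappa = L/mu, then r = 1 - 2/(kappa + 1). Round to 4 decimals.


Step 1: Compute the condition number.
kappa = L/mu = 111/104 = 1.0673
Step 2: Compute the convergence rate.
r = 1 - 2/(kappa + 1) = 1 - 2*mu/(L + mu) = (L - mu)/(L + mu) = 7/215 = 0.0326


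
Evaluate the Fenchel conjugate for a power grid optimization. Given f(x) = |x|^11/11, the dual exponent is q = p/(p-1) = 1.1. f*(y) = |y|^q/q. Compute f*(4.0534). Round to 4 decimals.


The conjugate exponent q satisfies 1/p + 1/q = 1.
p = 11, so q = 11/(11 - 1) = 1.1
|y|^q = 4.0534^1.1 = 4.6623
f*(4.0534) = 4.6623 / 1.1 = 4.2385


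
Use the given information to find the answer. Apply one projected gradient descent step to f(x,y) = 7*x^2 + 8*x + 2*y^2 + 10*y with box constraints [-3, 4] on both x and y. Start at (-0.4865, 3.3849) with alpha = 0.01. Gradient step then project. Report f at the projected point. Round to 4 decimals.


Step 1: Compute gradient at (-0.4865, 3.3849).
grad_x = 2*7*-0.4865 + 8 = 1.189
grad_y = 2*2*3.3849 + 10 = 23.5396
Step 2: Gradient step.
x_raw = -0.4865 - 0.01*1.189 = -0.4984
y_raw = 3.3849 - 0.01*23.5396 = 3.1495
Step 3: Project onto [-3, 4].
x_proj = clip(-0.4984) = -0.4984
y_proj = clip(3.1495) = 3.1495
Step 4: Evaluate f.
f(-0.4984, 3.1495) = 49.0854


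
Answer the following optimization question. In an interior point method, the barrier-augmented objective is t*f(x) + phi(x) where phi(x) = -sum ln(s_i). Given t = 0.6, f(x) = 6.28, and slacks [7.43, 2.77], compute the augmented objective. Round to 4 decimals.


Step 1: Compute log-barrier.
ln values: [2.0055, 1.0188]
phi = -(2.0055 + 1.0188) = -3.0244
Step 2: Compute augmented objective.
t*f(x) = 0.6*6.28 = 3.768
Total = 3.768 - 3.0244 = 0.7436


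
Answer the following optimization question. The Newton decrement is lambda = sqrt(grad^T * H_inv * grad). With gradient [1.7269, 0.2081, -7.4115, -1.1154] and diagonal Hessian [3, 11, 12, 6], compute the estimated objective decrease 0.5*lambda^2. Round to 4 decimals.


Step 1: H is diagonal, so H^(-1) * g = [0.5756, 0.0189, -0.6176, -0.1859].
Step 2: g^T H^(-1) g = sum_i g_i^2 / H_ii
  = (1.7269)^2/3 + (0.2081)^2/11 + (-7.4115)^2/12 + (-1.1154)^2/6
  = 0.9941 + 0.0039 + 4.5775 + 0.2074 = 5.7829
Step 3: Objective decrease = 0.5 * g^T H^(-1) g = 2.8914


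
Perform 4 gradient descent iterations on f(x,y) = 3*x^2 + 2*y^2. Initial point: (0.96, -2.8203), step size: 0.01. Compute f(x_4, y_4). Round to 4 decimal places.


Gradient descent on f(x,y) = 3*x^2 + 2*y^2.
Starting point: (0.96, -2.8203), alpha = 0.01
Step 1: grad_x = 2*3*0.96 = 5.76, grad_y = 2*2*-2.8203 = -11.2812
  x_1 = 0.96 - 0.01*5.76 = 0.9024
  y_1 = -2.8203 - 0.01*-11.2812 = -2.7075
Step 2: grad_x = 2*3*0.9024 = 5.4144, grad_y = 2*2*-2.7075 = -10.83
  x_2 = 0.9024 - 0.01*5.4144 = 0.8483
  y_2 = -2.7075 - 0.01*-10.83 = -2.5992
Step 3: grad_x = 2*3*0.8483 = 5.0895, grad_y = 2*2*-2.5992 = -10.3968
  x_3 = 0.8483 - 0.01*5.0895 = 0.7974
  y_3 = -2.5992 - 0.01*-10.3968 = -2.4952
Step 4: grad_x = 2*3*0.7974 = 4.7842, grad_y = 2*2*-2.4952 = -9.9809
  x_4 = 0.7974 - 0.01*4.7842 = 0.7495
  y_4 = -2.4952 - 0.01*-9.9809 = -2.3954
f(0.7495, -2.3954) = 3*0.7495^2 + 2*(-2.3954)^2 = 13.1613


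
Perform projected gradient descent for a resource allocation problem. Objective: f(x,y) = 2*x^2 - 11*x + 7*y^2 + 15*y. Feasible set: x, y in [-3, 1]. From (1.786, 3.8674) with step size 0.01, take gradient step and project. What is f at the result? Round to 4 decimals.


Step 1: Compute gradient at (1.786, 3.8674).
grad_x = 2*2*1.786 - 11 = -3.856
grad_y = 2*7*3.8674 + 15 = 69.1436
Step 2: Gradient step.
x_raw = 1.786 - 0.01*-3.856 = 1.8246
y_raw = 3.8674 - 0.01*69.1436 = 3.176
Step 3: Project onto [-3, 1].
x_proj = clip(1.8246) = 1.0
y_proj = clip(3.176) = 1.0
Step 4: Evaluate f.
f(1.0, 1.0) = 13.0


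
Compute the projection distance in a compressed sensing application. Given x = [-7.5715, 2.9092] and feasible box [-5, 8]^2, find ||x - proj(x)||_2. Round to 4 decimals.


Project each component onto [-5, 8].
clip(-7.5715) = -5.0, clip(2.9092) = 2.9092
Projection = [-5.0, 2.9092]
Squared diffs: [6.6126, 0.0]
Distance = sqrt(6.6126) = 2.5715


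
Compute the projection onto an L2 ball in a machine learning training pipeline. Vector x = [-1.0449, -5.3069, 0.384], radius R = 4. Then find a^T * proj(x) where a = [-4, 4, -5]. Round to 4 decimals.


Step 1: Compute ||x|| (intermediates to 6 decimals).
||x|| = sqrt((-1.0449)^2 + (-5.3069)^2 + 0.384^2) = 5.422403
Step 2: Project.
Since ||x|| > R, scale = R/||x|| = 4/5.422403 = 0.73768, proj(x) = scale * x
proj(x) = [-0.770802, -3.914794, 0.283269]
Step 3: Dot product.
a^T * proj(x) = -4*(-0.770802) + 4*(-3.914794) - 5*0.283269 = -13.9923


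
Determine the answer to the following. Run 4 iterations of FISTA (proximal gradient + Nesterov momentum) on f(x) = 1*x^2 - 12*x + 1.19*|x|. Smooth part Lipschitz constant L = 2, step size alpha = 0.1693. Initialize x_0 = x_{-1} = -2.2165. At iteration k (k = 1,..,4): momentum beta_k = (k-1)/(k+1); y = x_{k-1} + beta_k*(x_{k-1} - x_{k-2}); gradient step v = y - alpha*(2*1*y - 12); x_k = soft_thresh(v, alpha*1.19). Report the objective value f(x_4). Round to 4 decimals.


FISTA on f(x) = 1*x^2 - 12*x + 1.19*|x|
L = 2, alpha = 0.1693
Iteration 1: beta = 0.0, y = -2.2165 + 0.0*(-2.2165 + 2.2165) = -2.2165
  grad(y) = -16.433, v = y - alpha*grad = 0.5656
  prox(v) = soft_thresh(0.5656, 0.2015) = 0.3641
Iteration 2: beta = 0.3333, y = 0.3641 + 0.3333*(0.3641 + 2.2165) = 1.2244
  grad(y) = -9.5513, v = y - alpha*grad = 2.8414
  prox(v) = soft_thresh(2.8414, 0.2015) = 2.6399
Iteration 3: beta = 0.5, y = 2.6399 + 0.5*(2.6399 - 0.3641) = 3.7778
  grad(y) = -4.4444, v = y - alpha*grad = 4.5302
  prox(v) = soft_thresh(4.5302, 0.2015) = 4.3288
Iteration 4: beta = 0.6, y = 4.3288 + 0.6*(4.3288 - 2.6399) = 5.3421
  grad(y) = -1.3158, v = y - alpha*grad = 5.5649
  prox(v) = soft_thresh(5.5649, 0.2015) = 5.3634
f(x_4) = 1*5.3634^2 - 12*5.3634 + 1.19*|5.3634| = -29.2123


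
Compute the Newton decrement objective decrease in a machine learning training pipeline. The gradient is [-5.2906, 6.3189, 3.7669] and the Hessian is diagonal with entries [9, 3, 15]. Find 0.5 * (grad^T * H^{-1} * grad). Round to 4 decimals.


Step 1: H is diagonal, so H^(-1) * g = [-0.5878, 2.1063, 0.2511].
Step 2: g^T H^(-1) g = sum_i g_i^2 / H_ii
  = (-5.2906)^2/9 + (6.3189)^2/3 + (3.7669)^2/15
  = 3.11 + 13.3095 + 0.946 = 17.3655
Step 3: Objective decrease = 0.5 * g^T H^(-1) g = 8.6828


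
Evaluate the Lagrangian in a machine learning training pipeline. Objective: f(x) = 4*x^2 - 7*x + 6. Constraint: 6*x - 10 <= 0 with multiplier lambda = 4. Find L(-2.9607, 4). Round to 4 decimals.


Step 1: Evaluate f(x).
f(-2.9607) = 4*(-2.9607)^2 - 7*(-2.9607) + 6 = 61.7879
Step 2: Evaluate g(x).
g(-2.9607) = 6*-2.9607 - 10 = -27.7642
Step 3: Compute Lagrangian.
L = 61.7879 + 4*-27.7642 = -49.2689


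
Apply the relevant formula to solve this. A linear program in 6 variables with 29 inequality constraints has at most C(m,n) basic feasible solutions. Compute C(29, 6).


Each vertex corresponds to some choice of n active constraints out of m, so the number of vertices is at most C(m, n) = m! / (n!(m-n)!).
m = 29, n = 6
Numerator: 29 * 28 * 27 * 26 * 25 * 24
Denominator: 6! = 720
C(29, 6) = 475020


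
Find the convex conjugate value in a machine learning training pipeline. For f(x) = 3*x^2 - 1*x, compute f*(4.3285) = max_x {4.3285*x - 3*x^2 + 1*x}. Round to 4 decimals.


f*(y) = sup_x {y*x - a*x^2 - b*x} = sup_x {(y-b)*x - a*x^2}
FOC: (y - b) - 2a*x = 0 => x* = (y - b)/(2a)
x* = (4.3285 + 1)/(2*3) = 0.8881
f*(4.3285) = (y-b)^2/(4a) = (4.3285 + 1)^2/(4*3)
= 28.3929/12 = 2.3661


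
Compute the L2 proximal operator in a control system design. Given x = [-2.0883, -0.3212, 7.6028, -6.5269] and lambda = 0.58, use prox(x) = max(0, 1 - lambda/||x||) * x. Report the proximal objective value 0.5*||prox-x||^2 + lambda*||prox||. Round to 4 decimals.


Step 1: Compute ||x||.
||x|| = 10.2405
Step 2: Compute scaling factor.
scale = max(0, 1 - 0.58/10.2405) = 0.9434
Step 3: prox(x) = [-1.97, -0.303, 7.1722, -6.1572]
||prox(x)|| = 9.6605
Step 4: Proximal objective.
0.5*||prox-x||^2 = 0.1682
lambda*||prox|| = 5.6031
Total = 5.7713


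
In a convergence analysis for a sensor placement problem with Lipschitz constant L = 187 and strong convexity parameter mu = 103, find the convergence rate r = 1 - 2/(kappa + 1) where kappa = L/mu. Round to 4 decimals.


Step 1: Compute the condition number.
kappa = L/mu = 187/103 = 1.8155
Step 2: Compute the convergence rate.
r = 1 - 2/(kappa + 1) = 1 - 2*mu/(L + mu) = (L - mu)/(L + mu) = 84/290 = 0.2897


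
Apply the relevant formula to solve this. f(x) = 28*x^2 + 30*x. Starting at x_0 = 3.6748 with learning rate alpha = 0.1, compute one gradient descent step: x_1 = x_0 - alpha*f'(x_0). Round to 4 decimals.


We compute the gradient at x_0 and apply the update.
f'(x) = 56*x + 30
f'(3.6748) = 56*3.6748 + 30 = 235.7888
x_1 = 3.6748 - 0.1*235.7888 = -19.9041


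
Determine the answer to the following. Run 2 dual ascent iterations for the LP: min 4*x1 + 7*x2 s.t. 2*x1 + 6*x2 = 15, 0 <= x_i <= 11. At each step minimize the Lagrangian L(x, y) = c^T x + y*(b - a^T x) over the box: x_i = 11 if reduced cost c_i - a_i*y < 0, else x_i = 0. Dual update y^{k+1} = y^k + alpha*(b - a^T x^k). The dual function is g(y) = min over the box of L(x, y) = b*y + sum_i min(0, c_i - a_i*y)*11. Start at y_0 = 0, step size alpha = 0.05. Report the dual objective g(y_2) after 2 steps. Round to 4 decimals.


Dual ascent for LP: min 4*x1 + 7*x2, 2*x1 + 6*x2 = 15, 0 <= x_i <= 11
Step 1: y^k = 0.0, reduced costs: (4.0, 7.0)
  x^k = (0.0, 0.0), subgradient = b - a^T x = 15.0
  y^{k+1} = 0.0 + 0.05*15.0 = 0.75
Step 2: y^k = 0.75, reduced costs: (2.5, 2.5)
  x^k = (0.0, 0.0), subgradient = b - a^T x = 15.0
  y^{k+1} = 0.75 + 0.05*15.0 = 1.5
Dual objective at y_2 = 1.5: reduced costs (1.0, -2.0), box minimizer x = (0.0, 11.0)
g(y_2) = b*y + (c1 - a1*y)*x1 + (c2 - a2*y)*x2 = 15*1.5 + 1.0*0.0 + (-2.0)*11.0 = 22.5 + 0.0 - 22.0 = 0.5


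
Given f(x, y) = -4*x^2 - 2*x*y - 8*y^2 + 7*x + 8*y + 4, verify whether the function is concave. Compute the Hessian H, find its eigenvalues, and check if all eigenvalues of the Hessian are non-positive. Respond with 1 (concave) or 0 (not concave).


The Hessian of f(x,y) = -4*x^2 - 2*x*y - 8*y^2 + 7*x + 8*y + 4 is:
H = [[-8, -2], [-2, -16]]
Trace = -8 - 16 = -24
Determinant = -8*-16 - (-2)^2 = 124
Discriminant = (-24)^2 - 4*124 = 80.0
Eigenvalues: lambda_1 = -16.4721, lambda_2 = -7.5279
The function is concave.

1


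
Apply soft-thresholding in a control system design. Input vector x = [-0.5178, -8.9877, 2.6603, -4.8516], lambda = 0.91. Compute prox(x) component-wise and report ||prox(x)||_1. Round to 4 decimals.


Soft-thresholding with lambda = 0.91:
prox(-0.5178) = sign(-0.5178)*max(|-0.5178| - 0.91, 0) = 0.0
prox(-8.9877) = sign(-8.9877)*max(|-8.9877| - 0.91, 0) = -8.0777
prox(2.6603) = sign(2.6603)*max(|2.6603| - 0.91, 0) = 1.7503
prox(-4.8516) = sign(-4.8516)*max(|-4.8516| - 0.91, 0) = -3.9416
prox(x) = [0.0, -8.0777, 1.7503, -3.9416]
||prox(x)||_1 = 0.0 + 8.0777 + 1.7503 + 3.9416 = 13.7696


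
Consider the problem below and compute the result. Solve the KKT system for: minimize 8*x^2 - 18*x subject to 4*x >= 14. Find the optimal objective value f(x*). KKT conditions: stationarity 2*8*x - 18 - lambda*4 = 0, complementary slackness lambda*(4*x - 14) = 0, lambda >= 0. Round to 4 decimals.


Step 1: Try lambda = 0 (constraint inactive).
x_unc = 18/(2*8) = 1.125
Check: 4*1.125 = 4.5 < 14 -- violated!
Step 2: Constraint must be active: 4*x = 14
x* = 14/4 = 3.5
lambda = (2*8*3.5 - 18)/4 = 9.5
Step 3: Compute optimal value.
f(x*) = 8*3.5^2 - 18*3.5 = 35.0


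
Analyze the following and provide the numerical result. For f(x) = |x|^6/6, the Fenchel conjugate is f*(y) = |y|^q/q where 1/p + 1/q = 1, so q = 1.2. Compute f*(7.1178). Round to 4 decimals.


The conjugate exponent q satisfies 1/p + 1/q = 1.
p = 6, so q = 6/(6 - 1) = 1.2
|y|^q = 7.1178^1.2 = 10.5394
f*(7.1178) = 10.5394 / 1.2 = 8.7828


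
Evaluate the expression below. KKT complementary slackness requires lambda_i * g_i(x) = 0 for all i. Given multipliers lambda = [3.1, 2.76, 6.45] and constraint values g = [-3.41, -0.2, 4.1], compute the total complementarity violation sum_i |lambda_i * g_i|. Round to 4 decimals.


KKT complementary slackness check:
lambda_1 * g_1 = 3.1 * -3.41 = -10.571
lambda_2 * g_2 = 2.76 * -0.2 = -0.552
lambda_3 * g_3 = 6.45 * 4.1 = 26.445
Total violation = 10.571 + 0.552 + 26.445 = 37.568


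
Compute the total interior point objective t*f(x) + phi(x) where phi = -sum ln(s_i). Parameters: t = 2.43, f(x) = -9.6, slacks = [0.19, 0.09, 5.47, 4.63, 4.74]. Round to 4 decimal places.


Step 1: Compute log-barrier.
ln values: [-1.6607, -2.4079, 1.6993, 1.5326, 1.556]
phi = -(-1.6607 - 2.4079 + 1.6993 + 1.5326 + 1.556) = -0.7192
Step 2: Compute augmented objective.
t*f(x) = 2.43*-9.6 = -23.328
Total = -23.328 - 0.7192 = -24.0472


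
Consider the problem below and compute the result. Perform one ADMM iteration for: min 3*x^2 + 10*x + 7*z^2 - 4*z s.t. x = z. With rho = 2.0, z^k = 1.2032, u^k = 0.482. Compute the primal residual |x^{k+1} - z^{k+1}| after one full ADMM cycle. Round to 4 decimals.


ADMM iteration with rho = 2.0, z^k = 1.2032, u^k = 0.482
Step 1: x-update.
Minimize 3*x^2 + 10*x + (2.0/2)*(x - 1.2032 + 0.482)^2
FOC: (2*3 + 2.0)*x = -10 + 2.0*(1.2032 - 0.482)
x^{k+1} = -1.0697
Step 2: z-update.
Minimize 7*z^2 - 4*z + (2.0/2)*(-1.0697 - z + 0.482)^2
FOC: (2*7 + 2.0)*z = 4 + 2.0*(-1.0697 + 0.482)
z^{k+1} = 0.1765
Step 3: u-update.
u^{k+1} = 0.482 - 1.0697 - 0.1765 = -0.7642
Step 4: Primal residual = |-1.0697 - 0.1765| = 1.2462


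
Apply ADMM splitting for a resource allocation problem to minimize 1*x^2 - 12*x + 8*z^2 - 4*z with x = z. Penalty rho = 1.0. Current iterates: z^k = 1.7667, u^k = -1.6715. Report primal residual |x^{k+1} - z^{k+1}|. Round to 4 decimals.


ADMM iteration with rho = 1.0, z^k = 1.7667, u^k = -1.6715
Step 1: x-update.
Minimize 1*x^2 - 12*x + (1.0/2)*(x - 1.7667 - 1.6715)^2
FOC: (2*1 + 1.0)*x = 12 + 1.0*(1.7667 + 1.6715)
x^{k+1} = 5.1461
Step 2: z-update.
Minimize 8*z^2 - 4*z + (1.0/2)*(5.1461 - z - 1.6715)^2
FOC: (2*8 + 1.0)*z = 4 + 1.0*(5.1461 - 1.6715)
z^{k+1} = 0.4397
Step 3: u-update.
u^{k+1} = -1.6715 + 5.1461 - 0.4397 = 3.0349
Step 4: Primal residual = |5.1461 - 0.4397| = 4.7064


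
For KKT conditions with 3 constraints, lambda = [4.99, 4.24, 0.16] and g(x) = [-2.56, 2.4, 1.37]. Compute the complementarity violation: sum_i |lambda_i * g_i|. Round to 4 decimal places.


KKT complementary slackness check:
lambda_1 * g_1 = 4.99 * -2.56 = -12.7744
lambda_2 * g_2 = 4.24 * 2.4 = 10.176
lambda_3 * g_3 = 0.16 * 1.37 = 0.2192
Total violation = 12.7744 + 10.176 + 0.2192 = 23.1696


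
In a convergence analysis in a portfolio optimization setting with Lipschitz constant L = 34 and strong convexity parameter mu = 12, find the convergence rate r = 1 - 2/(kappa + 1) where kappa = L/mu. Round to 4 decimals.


Step 1: Compute the condition number.
kappa = L/mu = 34/12 = 2.8333
Step 2: Compute the convergence rate.
r = 1 - 2/(kappa + 1) = 1 - 2*mu/(L + mu) = (L - mu)/(L + mu) = 22/46 = 0.4783


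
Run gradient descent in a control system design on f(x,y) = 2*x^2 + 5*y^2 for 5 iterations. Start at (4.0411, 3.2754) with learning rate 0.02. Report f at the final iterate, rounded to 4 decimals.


Gradient descent on f(x,y) = 2*x^2 + 5*y^2.
Starting point: (4.0411, 3.2754), alpha = 0.02
Step 1: grad_x = 2*2*4.0411 = 16.1644, grad_y = 2*5*3.2754 = 32.754
  x_1 = 4.0411 - 0.02*16.1644 = 3.7178
  y_1 = 3.2754 - 0.02*32.754 = 2.6203
Step 2: grad_x = 2*2*3.7178 = 14.8712, grad_y = 2*5*2.6203 = 26.2032
  x_2 = 3.7178 - 0.02*14.8712 = 3.4204
  y_2 = 2.6203 - 0.02*26.2032 = 2.0963
Step 3: grad_x = 2*2*3.4204 = 13.6815, grad_y = 2*5*2.0963 = 20.9626
  x_3 = 3.4204 - 0.02*13.6815 = 3.1468
  y_3 = 2.0963 - 0.02*20.9626 = 1.677
Step 4: grad_x = 2*2*3.1468 = 12.587, grad_y = 2*5*1.677 = 16.77
  x_4 = 3.1468 - 0.02*12.587 = 2.895
  y_4 = 1.677 - 0.02*16.77 = 1.3416
Step 5: grad_x = 2*2*2.895 = 11.5801, grad_y = 2*5*1.3416 = 13.416
  x_5 = 2.895 - 0.02*11.5801 = 2.6634
  y_5 = 1.3416 - 0.02*13.416 = 1.0733
f(2.6634, 1.0733) = 2*2.6634^2 + 5*1.0733^2 = 19.9472


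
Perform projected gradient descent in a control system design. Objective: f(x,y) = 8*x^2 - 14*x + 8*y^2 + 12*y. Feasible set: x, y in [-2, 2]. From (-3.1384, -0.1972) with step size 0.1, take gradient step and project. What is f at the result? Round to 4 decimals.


Step 1: Compute gradient at (-3.1384, -0.1972).
grad_x = 2*8*-3.1384 - 14 = -64.2144
grad_y = 2*8*-0.1972 + 12 = 8.8448
Step 2: Gradient step.
x_raw = -3.1384 - 0.1*-64.2144 = 3.283
y_raw = -0.1972 - 0.1*8.8448 = -1.0817
Step 3: Project onto [-2, 2].
x_proj = clip(3.283) = 2.0
y_proj = clip(-1.0817) = -1.0817
Step 4: Evaluate f.
f(2.0, -1.0817) = 0.3801


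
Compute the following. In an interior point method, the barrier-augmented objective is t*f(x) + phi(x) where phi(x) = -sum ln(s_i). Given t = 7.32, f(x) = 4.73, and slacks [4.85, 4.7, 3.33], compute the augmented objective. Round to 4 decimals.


Step 1: Compute log-barrier.
ln values: [1.579, 1.5476, 1.203]
phi = -(1.579 + 1.5476 + 1.203) = -4.3295
Step 2: Compute augmented objective.
t*f(x) = 7.32*4.73 = 34.6236
Total = 34.6236 - 4.3295 = 30.2941


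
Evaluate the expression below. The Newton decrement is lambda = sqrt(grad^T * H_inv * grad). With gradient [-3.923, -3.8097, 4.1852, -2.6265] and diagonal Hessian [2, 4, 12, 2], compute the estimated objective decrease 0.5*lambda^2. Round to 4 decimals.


Step 1: H is diagonal, so H^(-1) * g = [-1.9615, -0.9524, 0.3488, -1.3133].
Step 2: g^T H^(-1) g = sum_i g_i^2 / H_ii
  = (-3.923)^2/2 + (-3.8097)^2/4 + (4.1852)^2/12 + (-2.6265)^2/2
  = 7.695 + 3.6285 + 1.4597 + 3.4493 = 16.2323
Step 3: Objective decrease = 0.5 * g^T H^(-1) g = 8.1162


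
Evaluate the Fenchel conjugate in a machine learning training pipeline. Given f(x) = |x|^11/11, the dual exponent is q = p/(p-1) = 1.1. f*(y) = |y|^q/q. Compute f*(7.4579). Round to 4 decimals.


The conjugate exponent q satisfies 1/p + 1/q = 1.
p = 11, so q = 11/(11 - 1) = 1.1
|y|^q = 7.4579^1.1 = 9.1176
f*(7.4579) = 9.1176 / 1.1 = 8.2887


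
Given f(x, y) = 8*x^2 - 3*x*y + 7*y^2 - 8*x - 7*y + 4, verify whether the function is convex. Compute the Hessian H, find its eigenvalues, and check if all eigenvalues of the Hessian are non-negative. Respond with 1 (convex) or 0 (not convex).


The Hessian of f(x,y) = 8*x^2 - 3*x*y + 7*y^2 - 8*x - 7*y + 4 is:
H = [[16, -3], [-3, 14]]
Trace = 16 + 14 = 30
Determinant = 16*14 - (-3)^2 = 215
Discriminant = (30)^2 - 4*215 = 40.0
Eigenvalues: lambda_1 = 11.8377, lambda_2 = 18.1623
The function is convex.

1


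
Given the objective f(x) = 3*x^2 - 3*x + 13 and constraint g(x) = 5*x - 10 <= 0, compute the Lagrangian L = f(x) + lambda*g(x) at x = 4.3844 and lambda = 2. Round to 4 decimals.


Step 1: Evaluate f(x).
f(4.3844) = 3*4.3844^2 - 3*4.3844 + 13 = 57.5157
Step 2: Evaluate g(x).
g(4.3844) = 5*4.3844 - 10 = 11.922
Step 3: Compute Lagrangian.
L = 57.5157 + 2*11.922 = 81.3597


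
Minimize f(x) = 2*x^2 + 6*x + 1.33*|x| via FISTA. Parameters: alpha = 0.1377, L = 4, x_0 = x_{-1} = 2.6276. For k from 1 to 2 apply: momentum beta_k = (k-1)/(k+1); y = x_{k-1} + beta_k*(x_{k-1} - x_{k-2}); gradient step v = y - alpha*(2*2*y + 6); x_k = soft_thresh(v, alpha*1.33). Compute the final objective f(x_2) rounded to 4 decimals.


FISTA on f(x) = 2*x^2 + 6*x + 1.33*|x|
L = 4, alpha = 0.1377
Iteration 1: beta = 0.0, y = 2.6276 + 0.0*(2.6276 - 2.6276) = 2.6276
  grad(y) = 16.5104, v = y - alpha*grad = 0.3541
  prox(v) = soft_thresh(0.3541, 0.1831) = 0.171
Iteration 2: beta = 0.3333, y = 0.171 + 0.3333*(0.171 - 2.6276) = -0.6479
  grad(y) = 3.4084, v = y - alpha*grad = -1.1172
  prox(v) = soft_thresh(-1.1172, 0.1831) = -0.9341
f(x_2) = 2*(-0.9341)^2 + 6*(-0.9341) + 1.33*|-0.9341| = -2.6172


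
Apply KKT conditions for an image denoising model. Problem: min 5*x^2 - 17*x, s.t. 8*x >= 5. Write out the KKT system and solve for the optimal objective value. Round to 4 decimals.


Step 1: Try lambda = 0 (constraint inactive).
Stationarity: 2*5*x - 17 = 0
x* = 17/(2*5) = 1.7
Check constraint: 8*1.7 = 13.6 >= 5 -- satisfied.
Step 2: Compute optimal value.
f(x*) = 5*1.7^2 - 17*1.7 = -14.45


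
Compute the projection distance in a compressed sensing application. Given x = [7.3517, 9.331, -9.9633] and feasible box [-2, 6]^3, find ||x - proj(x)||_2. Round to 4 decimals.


Project each component onto [-2, 6].
clip(7.3517) = 6.0, clip(9.331) = 6.0, clip(-9.9633) = -2.0
Projection = [6.0, 6.0, -2.0]
Squared diffs: [1.8271, 11.0956, 63.4141]
Distance = sqrt(76.3368) = 8.7371


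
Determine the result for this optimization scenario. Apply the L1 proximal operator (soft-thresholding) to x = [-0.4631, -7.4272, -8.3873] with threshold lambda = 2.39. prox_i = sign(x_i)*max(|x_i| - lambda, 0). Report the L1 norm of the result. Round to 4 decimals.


Soft-thresholding with lambda = 2.39:
prox(-0.4631) = sign(-0.4631)*max(|-0.4631| - 2.39, 0) = 0.0
prox(-7.4272) = sign(-7.4272)*max(|-7.4272| - 2.39, 0) = -5.0372
prox(-8.3873) = sign(-8.3873)*max(|-8.3873| - 2.39, 0) = -5.9973
prox(x) = [0.0, -5.0372, -5.9973]
||prox(x)||_1 = 0.0 + 5.0372 + 5.9973 = 11.0345


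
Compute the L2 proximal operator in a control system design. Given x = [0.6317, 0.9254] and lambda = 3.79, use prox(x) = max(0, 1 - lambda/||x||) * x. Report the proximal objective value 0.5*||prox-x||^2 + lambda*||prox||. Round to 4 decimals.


Step 1: Compute ||x||.
||x|| = 1.1205
Step 2: Compute scaling factor.
scale = max(0, 1 - 3.79/1.1205) = 0.0
Step 3: prox(x) = [0.0, 0.0]
||prox(x)|| = 0.0
Step 4: Proximal objective.
0.5*||prox-x||^2 = 0.6277
lambda*||prox|| = 0.0
Total = 0.6277


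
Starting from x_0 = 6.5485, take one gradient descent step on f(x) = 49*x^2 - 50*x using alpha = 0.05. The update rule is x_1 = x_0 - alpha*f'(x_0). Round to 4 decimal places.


We compute the gradient at x_0 and apply the update.
f'(x) = 98*x - 50
f'(6.5485) = 98*6.5485 - 50 = 591.753
x_1 = 6.5485 - 0.05*591.753 = -23.0392


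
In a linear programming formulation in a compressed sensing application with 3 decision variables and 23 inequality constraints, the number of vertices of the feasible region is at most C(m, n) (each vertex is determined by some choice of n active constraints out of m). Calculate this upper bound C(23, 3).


Each vertex corresponds to some choice of n active constraints out of m, so the number of vertices is at most C(m, n) = m! / (n!(m-n)!).
m = 23, n = 3
Numerator: 23 * 22 * 21
Denominator: 3! = 6
C(23, 3) = 1771


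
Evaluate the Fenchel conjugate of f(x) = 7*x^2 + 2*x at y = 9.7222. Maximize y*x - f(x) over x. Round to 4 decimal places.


f*(y) = sup_x {y*x - a*x^2 - b*x} = sup_x {(y-b)*x - a*x^2}
FOC: (y - b) - 2a*x = 0 => x* = (y - b)/(2a)
x* = (9.7222 - 2)/(2*7) = 0.5516
f*(9.7222) = (y-b)^2/(4a) = (9.7222 - 2)^2/(4*7)
= 59.6324/28 = 2.1297
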